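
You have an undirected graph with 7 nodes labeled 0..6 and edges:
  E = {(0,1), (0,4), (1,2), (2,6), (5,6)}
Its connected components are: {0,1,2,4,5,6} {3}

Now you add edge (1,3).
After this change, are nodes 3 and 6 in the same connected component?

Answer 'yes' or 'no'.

Answer: yes

Derivation:
Initial components: {0,1,2,4,5,6} {3}
Adding edge (1,3): merges {0,1,2,4,5,6} and {3}.
New components: {0,1,2,3,4,5,6}
Are 3 and 6 in the same component? yes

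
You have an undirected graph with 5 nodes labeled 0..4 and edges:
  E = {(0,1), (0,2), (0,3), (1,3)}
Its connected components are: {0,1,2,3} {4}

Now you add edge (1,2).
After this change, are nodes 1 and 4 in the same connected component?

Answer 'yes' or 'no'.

Answer: no

Derivation:
Initial components: {0,1,2,3} {4}
Adding edge (1,2): both already in same component {0,1,2,3}. No change.
New components: {0,1,2,3} {4}
Are 1 and 4 in the same component? no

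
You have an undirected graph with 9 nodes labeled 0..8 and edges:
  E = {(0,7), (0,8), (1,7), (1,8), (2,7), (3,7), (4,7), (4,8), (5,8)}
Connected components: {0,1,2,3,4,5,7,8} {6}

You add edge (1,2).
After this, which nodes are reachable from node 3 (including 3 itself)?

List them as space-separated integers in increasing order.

Answer: 0 1 2 3 4 5 7 8

Derivation:
Before: nodes reachable from 3: {0,1,2,3,4,5,7,8}
Adding (1,2): both endpoints already in same component. Reachability from 3 unchanged.
After: nodes reachable from 3: {0,1,2,3,4,5,7,8}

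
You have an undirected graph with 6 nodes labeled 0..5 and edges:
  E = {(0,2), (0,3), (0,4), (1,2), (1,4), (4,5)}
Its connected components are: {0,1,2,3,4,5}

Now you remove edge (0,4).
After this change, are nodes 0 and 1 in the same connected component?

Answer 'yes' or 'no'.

Initial components: {0,1,2,3,4,5}
Removing edge (0,4): not a bridge — component count unchanged at 1.
New components: {0,1,2,3,4,5}
Are 0 and 1 in the same component? yes

Answer: yes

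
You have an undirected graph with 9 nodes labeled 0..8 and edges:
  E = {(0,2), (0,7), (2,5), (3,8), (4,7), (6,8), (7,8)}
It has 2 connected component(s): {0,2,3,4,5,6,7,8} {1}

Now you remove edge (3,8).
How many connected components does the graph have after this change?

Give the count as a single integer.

Answer: 3

Derivation:
Initial component count: 2
Remove (3,8): it was a bridge. Count increases: 2 -> 3.
  After removal, components: {0,2,4,5,6,7,8} {1} {3}
New component count: 3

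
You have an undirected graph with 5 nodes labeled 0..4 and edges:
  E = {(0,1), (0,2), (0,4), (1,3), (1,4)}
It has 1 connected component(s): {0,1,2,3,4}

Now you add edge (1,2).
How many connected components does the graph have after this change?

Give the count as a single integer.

Answer: 1

Derivation:
Initial component count: 1
Add (1,2): endpoints already in same component. Count unchanged: 1.
New component count: 1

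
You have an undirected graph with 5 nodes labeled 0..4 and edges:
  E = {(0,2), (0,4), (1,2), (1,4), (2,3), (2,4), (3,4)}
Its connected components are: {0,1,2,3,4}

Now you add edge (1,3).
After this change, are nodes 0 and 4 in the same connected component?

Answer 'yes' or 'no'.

Initial components: {0,1,2,3,4}
Adding edge (1,3): both already in same component {0,1,2,3,4}. No change.
New components: {0,1,2,3,4}
Are 0 and 4 in the same component? yes

Answer: yes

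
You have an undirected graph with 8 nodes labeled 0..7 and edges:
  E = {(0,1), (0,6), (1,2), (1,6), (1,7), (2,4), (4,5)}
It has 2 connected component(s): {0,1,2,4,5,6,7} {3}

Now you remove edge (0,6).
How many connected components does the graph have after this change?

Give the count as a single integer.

Answer: 2

Derivation:
Initial component count: 2
Remove (0,6): not a bridge. Count unchanged: 2.
  After removal, components: {0,1,2,4,5,6,7} {3}
New component count: 2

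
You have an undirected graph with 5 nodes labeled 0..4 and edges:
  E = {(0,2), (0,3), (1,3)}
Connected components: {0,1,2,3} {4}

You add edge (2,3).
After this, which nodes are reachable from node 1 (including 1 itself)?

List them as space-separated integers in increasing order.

Before: nodes reachable from 1: {0,1,2,3}
Adding (2,3): both endpoints already in same component. Reachability from 1 unchanged.
After: nodes reachable from 1: {0,1,2,3}

Answer: 0 1 2 3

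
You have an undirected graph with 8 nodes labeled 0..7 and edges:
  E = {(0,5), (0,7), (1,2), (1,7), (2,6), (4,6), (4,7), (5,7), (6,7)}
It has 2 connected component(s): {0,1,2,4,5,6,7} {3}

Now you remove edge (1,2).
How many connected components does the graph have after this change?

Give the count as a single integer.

Answer: 2

Derivation:
Initial component count: 2
Remove (1,2): not a bridge. Count unchanged: 2.
  After removal, components: {0,1,2,4,5,6,7} {3}
New component count: 2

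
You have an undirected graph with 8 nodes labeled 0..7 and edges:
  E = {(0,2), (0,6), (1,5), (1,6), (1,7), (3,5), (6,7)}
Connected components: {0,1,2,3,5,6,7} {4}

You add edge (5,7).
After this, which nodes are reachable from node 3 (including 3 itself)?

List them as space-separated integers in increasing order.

Answer: 0 1 2 3 5 6 7

Derivation:
Before: nodes reachable from 3: {0,1,2,3,5,6,7}
Adding (5,7): both endpoints already in same component. Reachability from 3 unchanged.
After: nodes reachable from 3: {0,1,2,3,5,6,7}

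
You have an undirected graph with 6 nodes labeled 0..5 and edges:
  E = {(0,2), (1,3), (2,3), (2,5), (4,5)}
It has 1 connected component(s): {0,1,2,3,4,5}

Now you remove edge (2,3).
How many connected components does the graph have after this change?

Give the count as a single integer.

Answer: 2

Derivation:
Initial component count: 1
Remove (2,3): it was a bridge. Count increases: 1 -> 2.
  After removal, components: {0,2,4,5} {1,3}
New component count: 2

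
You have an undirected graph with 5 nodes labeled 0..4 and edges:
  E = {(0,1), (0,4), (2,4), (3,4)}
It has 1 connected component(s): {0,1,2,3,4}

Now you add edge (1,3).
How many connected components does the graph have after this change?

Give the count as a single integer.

Answer: 1

Derivation:
Initial component count: 1
Add (1,3): endpoints already in same component. Count unchanged: 1.
New component count: 1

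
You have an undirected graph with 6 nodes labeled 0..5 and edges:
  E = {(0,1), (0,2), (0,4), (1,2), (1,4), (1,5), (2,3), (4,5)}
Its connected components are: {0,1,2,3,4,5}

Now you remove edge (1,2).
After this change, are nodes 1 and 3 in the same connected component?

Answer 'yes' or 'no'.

Initial components: {0,1,2,3,4,5}
Removing edge (1,2): not a bridge — component count unchanged at 1.
New components: {0,1,2,3,4,5}
Are 1 and 3 in the same component? yes

Answer: yes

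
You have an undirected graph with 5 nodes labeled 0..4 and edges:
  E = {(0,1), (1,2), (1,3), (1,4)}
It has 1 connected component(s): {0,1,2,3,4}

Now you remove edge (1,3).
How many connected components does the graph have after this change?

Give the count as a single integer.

Answer: 2

Derivation:
Initial component count: 1
Remove (1,3): it was a bridge. Count increases: 1 -> 2.
  After removal, components: {0,1,2,4} {3}
New component count: 2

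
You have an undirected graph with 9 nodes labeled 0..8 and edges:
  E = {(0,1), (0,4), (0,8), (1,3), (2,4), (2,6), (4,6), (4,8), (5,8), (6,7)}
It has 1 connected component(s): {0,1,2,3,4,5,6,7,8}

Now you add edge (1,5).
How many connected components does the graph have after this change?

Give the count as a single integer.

Initial component count: 1
Add (1,5): endpoints already in same component. Count unchanged: 1.
New component count: 1

Answer: 1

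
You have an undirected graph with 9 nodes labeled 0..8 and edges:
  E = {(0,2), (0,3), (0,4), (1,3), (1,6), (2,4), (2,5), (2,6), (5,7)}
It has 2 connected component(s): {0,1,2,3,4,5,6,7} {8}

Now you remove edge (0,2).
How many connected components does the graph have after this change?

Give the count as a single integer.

Answer: 2

Derivation:
Initial component count: 2
Remove (0,2): not a bridge. Count unchanged: 2.
  After removal, components: {0,1,2,3,4,5,6,7} {8}
New component count: 2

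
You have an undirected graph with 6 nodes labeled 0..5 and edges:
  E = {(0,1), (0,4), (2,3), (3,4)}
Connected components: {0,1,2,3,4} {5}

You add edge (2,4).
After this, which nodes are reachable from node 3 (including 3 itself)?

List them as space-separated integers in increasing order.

Answer: 0 1 2 3 4

Derivation:
Before: nodes reachable from 3: {0,1,2,3,4}
Adding (2,4): both endpoints already in same component. Reachability from 3 unchanged.
After: nodes reachable from 3: {0,1,2,3,4}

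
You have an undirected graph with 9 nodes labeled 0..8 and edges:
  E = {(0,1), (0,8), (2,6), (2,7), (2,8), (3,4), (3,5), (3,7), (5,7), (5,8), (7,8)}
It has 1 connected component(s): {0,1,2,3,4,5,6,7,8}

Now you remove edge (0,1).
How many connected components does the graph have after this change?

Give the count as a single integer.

Initial component count: 1
Remove (0,1): it was a bridge. Count increases: 1 -> 2.
  After removal, components: {0,2,3,4,5,6,7,8} {1}
New component count: 2

Answer: 2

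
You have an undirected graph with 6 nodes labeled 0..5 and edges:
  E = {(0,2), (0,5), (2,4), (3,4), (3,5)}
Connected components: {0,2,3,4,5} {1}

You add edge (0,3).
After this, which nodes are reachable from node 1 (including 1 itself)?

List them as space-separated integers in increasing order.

Before: nodes reachable from 1: {1}
Adding (0,3): both endpoints already in same component. Reachability from 1 unchanged.
After: nodes reachable from 1: {1}

Answer: 1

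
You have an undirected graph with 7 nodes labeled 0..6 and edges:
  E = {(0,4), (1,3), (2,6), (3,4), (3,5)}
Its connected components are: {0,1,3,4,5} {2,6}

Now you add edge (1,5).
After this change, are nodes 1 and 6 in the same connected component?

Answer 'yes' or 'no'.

Initial components: {0,1,3,4,5} {2,6}
Adding edge (1,5): both already in same component {0,1,3,4,5}. No change.
New components: {0,1,3,4,5} {2,6}
Are 1 and 6 in the same component? no

Answer: no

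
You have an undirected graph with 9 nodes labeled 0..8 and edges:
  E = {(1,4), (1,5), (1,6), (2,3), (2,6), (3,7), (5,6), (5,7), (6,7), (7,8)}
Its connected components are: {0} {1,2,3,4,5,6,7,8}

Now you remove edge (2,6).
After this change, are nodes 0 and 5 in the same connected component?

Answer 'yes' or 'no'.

Initial components: {0} {1,2,3,4,5,6,7,8}
Removing edge (2,6): not a bridge — component count unchanged at 2.
New components: {0} {1,2,3,4,5,6,7,8}
Are 0 and 5 in the same component? no

Answer: no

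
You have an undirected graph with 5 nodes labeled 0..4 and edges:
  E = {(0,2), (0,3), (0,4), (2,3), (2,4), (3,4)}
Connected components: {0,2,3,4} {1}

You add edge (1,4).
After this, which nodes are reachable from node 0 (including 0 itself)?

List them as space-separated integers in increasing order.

Before: nodes reachable from 0: {0,2,3,4}
Adding (1,4): merges 0's component with another. Reachability grows.
After: nodes reachable from 0: {0,1,2,3,4}

Answer: 0 1 2 3 4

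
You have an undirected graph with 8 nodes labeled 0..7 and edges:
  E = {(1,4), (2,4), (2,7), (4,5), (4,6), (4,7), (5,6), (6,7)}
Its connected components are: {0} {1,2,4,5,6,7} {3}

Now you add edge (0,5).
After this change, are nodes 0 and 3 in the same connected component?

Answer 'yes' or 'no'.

Initial components: {0} {1,2,4,5,6,7} {3}
Adding edge (0,5): merges {0} and {1,2,4,5,6,7}.
New components: {0,1,2,4,5,6,7} {3}
Are 0 and 3 in the same component? no

Answer: no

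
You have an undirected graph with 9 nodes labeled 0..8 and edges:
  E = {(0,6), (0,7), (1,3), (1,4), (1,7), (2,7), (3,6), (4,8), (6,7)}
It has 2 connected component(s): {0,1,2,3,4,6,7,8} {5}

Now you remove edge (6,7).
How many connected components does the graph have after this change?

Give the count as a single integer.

Initial component count: 2
Remove (6,7): not a bridge. Count unchanged: 2.
  After removal, components: {0,1,2,3,4,6,7,8} {5}
New component count: 2

Answer: 2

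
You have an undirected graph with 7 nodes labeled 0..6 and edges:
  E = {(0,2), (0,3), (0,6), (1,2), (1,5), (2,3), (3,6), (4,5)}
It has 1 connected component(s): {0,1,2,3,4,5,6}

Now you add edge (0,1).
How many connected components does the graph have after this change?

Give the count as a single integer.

Answer: 1

Derivation:
Initial component count: 1
Add (0,1): endpoints already in same component. Count unchanged: 1.
New component count: 1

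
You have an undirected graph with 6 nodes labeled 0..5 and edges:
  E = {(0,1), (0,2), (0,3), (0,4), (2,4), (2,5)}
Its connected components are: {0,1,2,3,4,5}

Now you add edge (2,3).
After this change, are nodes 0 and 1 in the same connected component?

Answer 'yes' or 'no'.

Initial components: {0,1,2,3,4,5}
Adding edge (2,3): both already in same component {0,1,2,3,4,5}. No change.
New components: {0,1,2,3,4,5}
Are 0 and 1 in the same component? yes

Answer: yes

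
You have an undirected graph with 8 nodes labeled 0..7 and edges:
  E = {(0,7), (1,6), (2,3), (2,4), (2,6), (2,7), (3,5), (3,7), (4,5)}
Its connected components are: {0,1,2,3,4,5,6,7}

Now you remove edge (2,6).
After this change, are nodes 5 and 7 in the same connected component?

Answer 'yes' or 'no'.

Initial components: {0,1,2,3,4,5,6,7}
Removing edge (2,6): it was a bridge — component count 1 -> 2.
New components: {0,2,3,4,5,7} {1,6}
Are 5 and 7 in the same component? yes

Answer: yes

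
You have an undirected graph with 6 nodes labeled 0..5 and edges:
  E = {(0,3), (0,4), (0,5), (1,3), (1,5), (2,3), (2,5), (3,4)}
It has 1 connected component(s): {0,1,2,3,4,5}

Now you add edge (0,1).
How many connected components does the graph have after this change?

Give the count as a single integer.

Answer: 1

Derivation:
Initial component count: 1
Add (0,1): endpoints already in same component. Count unchanged: 1.
New component count: 1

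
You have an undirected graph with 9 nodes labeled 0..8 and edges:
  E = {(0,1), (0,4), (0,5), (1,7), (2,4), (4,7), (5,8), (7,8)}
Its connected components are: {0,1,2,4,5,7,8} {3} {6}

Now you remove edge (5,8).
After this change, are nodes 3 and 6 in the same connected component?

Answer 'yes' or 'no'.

Initial components: {0,1,2,4,5,7,8} {3} {6}
Removing edge (5,8): not a bridge — component count unchanged at 3.
New components: {0,1,2,4,5,7,8} {3} {6}
Are 3 and 6 in the same component? no

Answer: no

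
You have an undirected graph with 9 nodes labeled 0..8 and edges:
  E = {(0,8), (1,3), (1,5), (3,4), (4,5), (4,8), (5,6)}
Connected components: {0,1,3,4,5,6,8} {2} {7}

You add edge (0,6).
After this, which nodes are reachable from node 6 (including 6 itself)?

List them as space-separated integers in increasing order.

Before: nodes reachable from 6: {0,1,3,4,5,6,8}
Adding (0,6): both endpoints already in same component. Reachability from 6 unchanged.
After: nodes reachable from 6: {0,1,3,4,5,6,8}

Answer: 0 1 3 4 5 6 8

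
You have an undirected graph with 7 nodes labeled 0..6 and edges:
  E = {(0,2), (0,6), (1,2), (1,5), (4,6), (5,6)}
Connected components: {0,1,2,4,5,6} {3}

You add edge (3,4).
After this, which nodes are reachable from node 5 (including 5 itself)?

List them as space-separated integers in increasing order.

Answer: 0 1 2 3 4 5 6

Derivation:
Before: nodes reachable from 5: {0,1,2,4,5,6}
Adding (3,4): merges 5's component with another. Reachability grows.
After: nodes reachable from 5: {0,1,2,3,4,5,6}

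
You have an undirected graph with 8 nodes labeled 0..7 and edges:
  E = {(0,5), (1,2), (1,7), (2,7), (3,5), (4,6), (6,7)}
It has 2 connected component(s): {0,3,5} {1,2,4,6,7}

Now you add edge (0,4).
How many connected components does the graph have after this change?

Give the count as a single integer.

Answer: 1

Derivation:
Initial component count: 2
Add (0,4): merges two components. Count decreases: 2 -> 1.
New component count: 1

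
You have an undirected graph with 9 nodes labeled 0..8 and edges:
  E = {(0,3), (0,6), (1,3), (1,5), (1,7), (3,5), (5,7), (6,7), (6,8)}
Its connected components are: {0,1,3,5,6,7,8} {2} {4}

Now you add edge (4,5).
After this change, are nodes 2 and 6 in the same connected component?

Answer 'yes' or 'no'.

Answer: no

Derivation:
Initial components: {0,1,3,5,6,7,8} {2} {4}
Adding edge (4,5): merges {4} and {0,1,3,5,6,7,8}.
New components: {0,1,3,4,5,6,7,8} {2}
Are 2 and 6 in the same component? no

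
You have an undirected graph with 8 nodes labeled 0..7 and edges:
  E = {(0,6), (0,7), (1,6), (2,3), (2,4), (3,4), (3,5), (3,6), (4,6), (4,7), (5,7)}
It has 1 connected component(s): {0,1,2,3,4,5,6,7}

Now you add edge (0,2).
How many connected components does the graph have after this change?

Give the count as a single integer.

Answer: 1

Derivation:
Initial component count: 1
Add (0,2): endpoints already in same component. Count unchanged: 1.
New component count: 1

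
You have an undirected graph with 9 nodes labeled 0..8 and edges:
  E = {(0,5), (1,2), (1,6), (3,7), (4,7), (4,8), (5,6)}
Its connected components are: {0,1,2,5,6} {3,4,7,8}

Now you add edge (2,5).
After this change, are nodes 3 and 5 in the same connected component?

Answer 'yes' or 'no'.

Initial components: {0,1,2,5,6} {3,4,7,8}
Adding edge (2,5): both already in same component {0,1,2,5,6}. No change.
New components: {0,1,2,5,6} {3,4,7,8}
Are 3 and 5 in the same component? no

Answer: no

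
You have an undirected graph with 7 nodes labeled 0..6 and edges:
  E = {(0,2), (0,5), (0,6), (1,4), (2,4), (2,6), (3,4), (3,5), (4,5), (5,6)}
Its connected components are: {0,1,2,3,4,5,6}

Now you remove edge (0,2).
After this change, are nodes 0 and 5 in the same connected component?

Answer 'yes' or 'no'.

Initial components: {0,1,2,3,4,5,6}
Removing edge (0,2): not a bridge — component count unchanged at 1.
New components: {0,1,2,3,4,5,6}
Are 0 and 5 in the same component? yes

Answer: yes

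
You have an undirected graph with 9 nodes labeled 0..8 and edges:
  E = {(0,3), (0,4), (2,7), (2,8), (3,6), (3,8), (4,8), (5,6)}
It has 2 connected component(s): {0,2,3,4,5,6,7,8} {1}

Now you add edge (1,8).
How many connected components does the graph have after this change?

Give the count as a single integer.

Answer: 1

Derivation:
Initial component count: 2
Add (1,8): merges two components. Count decreases: 2 -> 1.
New component count: 1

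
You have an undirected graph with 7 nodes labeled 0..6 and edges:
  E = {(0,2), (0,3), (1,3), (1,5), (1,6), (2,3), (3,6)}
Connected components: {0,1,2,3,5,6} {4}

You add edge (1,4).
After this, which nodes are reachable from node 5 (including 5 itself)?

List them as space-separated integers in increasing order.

Answer: 0 1 2 3 4 5 6

Derivation:
Before: nodes reachable from 5: {0,1,2,3,5,6}
Adding (1,4): merges 5's component with another. Reachability grows.
After: nodes reachable from 5: {0,1,2,3,4,5,6}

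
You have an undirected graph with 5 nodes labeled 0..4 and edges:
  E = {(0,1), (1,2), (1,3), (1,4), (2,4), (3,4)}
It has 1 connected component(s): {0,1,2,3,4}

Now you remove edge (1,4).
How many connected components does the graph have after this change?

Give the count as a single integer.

Answer: 1

Derivation:
Initial component count: 1
Remove (1,4): not a bridge. Count unchanged: 1.
  After removal, components: {0,1,2,3,4}
New component count: 1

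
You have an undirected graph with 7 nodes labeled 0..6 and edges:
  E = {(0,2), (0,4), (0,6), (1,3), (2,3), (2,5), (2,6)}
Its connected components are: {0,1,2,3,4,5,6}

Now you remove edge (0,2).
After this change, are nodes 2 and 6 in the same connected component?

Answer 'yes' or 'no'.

Initial components: {0,1,2,3,4,5,6}
Removing edge (0,2): not a bridge — component count unchanged at 1.
New components: {0,1,2,3,4,5,6}
Are 2 and 6 in the same component? yes

Answer: yes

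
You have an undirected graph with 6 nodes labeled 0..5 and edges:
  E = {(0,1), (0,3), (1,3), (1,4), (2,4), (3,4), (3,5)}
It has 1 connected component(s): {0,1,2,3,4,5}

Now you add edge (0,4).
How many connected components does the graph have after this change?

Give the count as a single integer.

Initial component count: 1
Add (0,4): endpoints already in same component. Count unchanged: 1.
New component count: 1

Answer: 1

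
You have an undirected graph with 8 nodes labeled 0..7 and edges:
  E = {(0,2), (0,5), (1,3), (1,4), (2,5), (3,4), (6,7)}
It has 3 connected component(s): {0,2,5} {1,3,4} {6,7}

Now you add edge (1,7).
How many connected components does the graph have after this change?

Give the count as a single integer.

Initial component count: 3
Add (1,7): merges two components. Count decreases: 3 -> 2.
New component count: 2

Answer: 2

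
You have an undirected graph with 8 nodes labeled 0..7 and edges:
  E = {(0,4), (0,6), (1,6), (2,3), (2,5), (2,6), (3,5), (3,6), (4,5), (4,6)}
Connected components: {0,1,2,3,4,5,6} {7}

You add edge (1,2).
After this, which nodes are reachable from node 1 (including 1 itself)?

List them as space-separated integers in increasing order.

Before: nodes reachable from 1: {0,1,2,3,4,5,6}
Adding (1,2): both endpoints already in same component. Reachability from 1 unchanged.
After: nodes reachable from 1: {0,1,2,3,4,5,6}

Answer: 0 1 2 3 4 5 6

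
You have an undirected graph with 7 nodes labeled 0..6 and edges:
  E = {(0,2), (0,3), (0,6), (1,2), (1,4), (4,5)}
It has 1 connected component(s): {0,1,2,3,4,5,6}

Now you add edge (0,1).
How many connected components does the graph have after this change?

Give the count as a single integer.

Initial component count: 1
Add (0,1): endpoints already in same component. Count unchanged: 1.
New component count: 1

Answer: 1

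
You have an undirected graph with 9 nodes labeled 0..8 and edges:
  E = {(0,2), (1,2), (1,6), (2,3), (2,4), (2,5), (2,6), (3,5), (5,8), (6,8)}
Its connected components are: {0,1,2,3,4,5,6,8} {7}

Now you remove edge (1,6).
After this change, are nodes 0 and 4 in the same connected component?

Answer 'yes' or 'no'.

Initial components: {0,1,2,3,4,5,6,8} {7}
Removing edge (1,6): not a bridge — component count unchanged at 2.
New components: {0,1,2,3,4,5,6,8} {7}
Are 0 and 4 in the same component? yes

Answer: yes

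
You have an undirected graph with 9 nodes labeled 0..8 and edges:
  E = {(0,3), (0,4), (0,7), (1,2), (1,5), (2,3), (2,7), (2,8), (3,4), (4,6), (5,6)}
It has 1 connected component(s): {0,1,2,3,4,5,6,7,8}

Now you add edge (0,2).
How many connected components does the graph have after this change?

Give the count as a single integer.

Answer: 1

Derivation:
Initial component count: 1
Add (0,2): endpoints already in same component. Count unchanged: 1.
New component count: 1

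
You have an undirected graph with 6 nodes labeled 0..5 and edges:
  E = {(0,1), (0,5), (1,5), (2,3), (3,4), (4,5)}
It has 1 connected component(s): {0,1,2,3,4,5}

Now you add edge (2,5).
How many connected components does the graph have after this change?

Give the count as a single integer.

Initial component count: 1
Add (2,5): endpoints already in same component. Count unchanged: 1.
New component count: 1

Answer: 1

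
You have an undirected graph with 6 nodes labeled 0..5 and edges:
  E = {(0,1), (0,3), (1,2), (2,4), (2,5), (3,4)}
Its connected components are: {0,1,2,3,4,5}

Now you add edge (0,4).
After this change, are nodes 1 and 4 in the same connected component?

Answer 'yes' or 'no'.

Initial components: {0,1,2,3,4,5}
Adding edge (0,4): both already in same component {0,1,2,3,4,5}. No change.
New components: {0,1,2,3,4,5}
Are 1 and 4 in the same component? yes

Answer: yes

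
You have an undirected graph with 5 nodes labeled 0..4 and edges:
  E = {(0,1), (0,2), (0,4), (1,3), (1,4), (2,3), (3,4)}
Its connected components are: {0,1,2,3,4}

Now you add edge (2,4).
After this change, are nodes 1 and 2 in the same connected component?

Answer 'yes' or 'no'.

Answer: yes

Derivation:
Initial components: {0,1,2,3,4}
Adding edge (2,4): both already in same component {0,1,2,3,4}. No change.
New components: {0,1,2,3,4}
Are 1 and 2 in the same component? yes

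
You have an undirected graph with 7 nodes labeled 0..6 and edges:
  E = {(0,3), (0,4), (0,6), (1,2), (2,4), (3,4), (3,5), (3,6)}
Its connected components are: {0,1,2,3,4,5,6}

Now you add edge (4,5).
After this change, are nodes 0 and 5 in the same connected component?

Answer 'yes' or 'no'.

Answer: yes

Derivation:
Initial components: {0,1,2,3,4,5,6}
Adding edge (4,5): both already in same component {0,1,2,3,4,5,6}. No change.
New components: {0,1,2,3,4,5,6}
Are 0 and 5 in the same component? yes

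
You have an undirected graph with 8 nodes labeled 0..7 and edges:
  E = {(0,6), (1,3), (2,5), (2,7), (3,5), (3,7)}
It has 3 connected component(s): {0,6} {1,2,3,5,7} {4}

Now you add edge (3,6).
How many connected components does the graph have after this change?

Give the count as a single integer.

Initial component count: 3
Add (3,6): merges two components. Count decreases: 3 -> 2.
New component count: 2

Answer: 2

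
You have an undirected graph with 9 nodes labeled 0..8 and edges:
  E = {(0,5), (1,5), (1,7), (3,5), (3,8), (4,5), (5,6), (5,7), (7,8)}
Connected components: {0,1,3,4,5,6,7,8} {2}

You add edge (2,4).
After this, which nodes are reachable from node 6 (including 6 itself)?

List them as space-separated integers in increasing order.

Answer: 0 1 2 3 4 5 6 7 8

Derivation:
Before: nodes reachable from 6: {0,1,3,4,5,6,7,8}
Adding (2,4): merges 6's component with another. Reachability grows.
After: nodes reachable from 6: {0,1,2,3,4,5,6,7,8}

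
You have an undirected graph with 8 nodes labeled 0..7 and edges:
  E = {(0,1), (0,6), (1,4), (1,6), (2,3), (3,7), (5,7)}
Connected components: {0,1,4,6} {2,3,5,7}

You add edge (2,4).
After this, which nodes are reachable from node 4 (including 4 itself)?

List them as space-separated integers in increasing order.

Answer: 0 1 2 3 4 5 6 7

Derivation:
Before: nodes reachable from 4: {0,1,4,6}
Adding (2,4): merges 4's component with another. Reachability grows.
After: nodes reachable from 4: {0,1,2,3,4,5,6,7}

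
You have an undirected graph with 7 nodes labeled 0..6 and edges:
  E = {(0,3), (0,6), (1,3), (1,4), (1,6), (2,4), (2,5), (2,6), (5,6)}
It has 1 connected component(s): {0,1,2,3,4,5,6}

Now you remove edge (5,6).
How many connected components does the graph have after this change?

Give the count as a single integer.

Answer: 1

Derivation:
Initial component count: 1
Remove (5,6): not a bridge. Count unchanged: 1.
  After removal, components: {0,1,2,3,4,5,6}
New component count: 1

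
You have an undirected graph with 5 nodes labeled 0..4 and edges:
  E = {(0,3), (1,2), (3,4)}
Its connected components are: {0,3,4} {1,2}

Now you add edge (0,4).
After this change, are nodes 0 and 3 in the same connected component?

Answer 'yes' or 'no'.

Answer: yes

Derivation:
Initial components: {0,3,4} {1,2}
Adding edge (0,4): both already in same component {0,3,4}. No change.
New components: {0,3,4} {1,2}
Are 0 and 3 in the same component? yes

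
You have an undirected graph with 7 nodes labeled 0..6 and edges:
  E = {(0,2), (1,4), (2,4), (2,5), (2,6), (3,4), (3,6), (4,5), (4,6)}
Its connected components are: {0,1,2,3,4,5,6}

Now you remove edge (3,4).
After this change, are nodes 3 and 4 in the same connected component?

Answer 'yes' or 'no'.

Answer: yes

Derivation:
Initial components: {0,1,2,3,4,5,6}
Removing edge (3,4): not a bridge — component count unchanged at 1.
New components: {0,1,2,3,4,5,6}
Are 3 and 4 in the same component? yes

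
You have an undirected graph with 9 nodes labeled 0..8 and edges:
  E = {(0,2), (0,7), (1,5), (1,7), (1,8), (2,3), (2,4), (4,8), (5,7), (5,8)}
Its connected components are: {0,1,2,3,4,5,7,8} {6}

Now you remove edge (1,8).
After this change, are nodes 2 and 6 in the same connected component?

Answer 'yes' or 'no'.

Initial components: {0,1,2,3,4,5,7,8} {6}
Removing edge (1,8): not a bridge — component count unchanged at 2.
New components: {0,1,2,3,4,5,7,8} {6}
Are 2 and 6 in the same component? no

Answer: no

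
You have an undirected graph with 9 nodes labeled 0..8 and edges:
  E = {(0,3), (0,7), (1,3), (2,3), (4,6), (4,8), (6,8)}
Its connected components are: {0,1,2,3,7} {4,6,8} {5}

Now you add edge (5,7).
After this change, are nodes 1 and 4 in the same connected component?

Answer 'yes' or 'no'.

Initial components: {0,1,2,3,7} {4,6,8} {5}
Adding edge (5,7): merges {5} and {0,1,2,3,7}.
New components: {0,1,2,3,5,7} {4,6,8}
Are 1 and 4 in the same component? no

Answer: no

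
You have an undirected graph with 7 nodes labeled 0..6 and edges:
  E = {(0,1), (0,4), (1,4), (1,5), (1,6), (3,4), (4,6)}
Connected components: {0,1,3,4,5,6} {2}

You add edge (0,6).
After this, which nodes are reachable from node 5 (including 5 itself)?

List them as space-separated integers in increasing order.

Answer: 0 1 3 4 5 6

Derivation:
Before: nodes reachable from 5: {0,1,3,4,5,6}
Adding (0,6): both endpoints already in same component. Reachability from 5 unchanged.
After: nodes reachable from 5: {0,1,3,4,5,6}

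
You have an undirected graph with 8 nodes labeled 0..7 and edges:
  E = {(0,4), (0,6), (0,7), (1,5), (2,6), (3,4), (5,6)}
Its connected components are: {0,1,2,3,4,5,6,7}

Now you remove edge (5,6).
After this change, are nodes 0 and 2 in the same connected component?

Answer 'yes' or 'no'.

Initial components: {0,1,2,3,4,5,6,7}
Removing edge (5,6): it was a bridge — component count 1 -> 2.
New components: {0,2,3,4,6,7} {1,5}
Are 0 and 2 in the same component? yes

Answer: yes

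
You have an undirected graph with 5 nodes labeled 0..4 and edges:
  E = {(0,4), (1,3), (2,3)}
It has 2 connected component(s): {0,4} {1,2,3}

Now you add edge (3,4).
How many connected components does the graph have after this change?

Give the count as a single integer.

Initial component count: 2
Add (3,4): merges two components. Count decreases: 2 -> 1.
New component count: 1

Answer: 1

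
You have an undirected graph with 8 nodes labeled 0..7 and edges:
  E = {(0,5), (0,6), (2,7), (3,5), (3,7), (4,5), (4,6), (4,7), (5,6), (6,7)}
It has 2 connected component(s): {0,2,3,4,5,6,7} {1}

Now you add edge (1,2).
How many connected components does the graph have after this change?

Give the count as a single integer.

Answer: 1

Derivation:
Initial component count: 2
Add (1,2): merges two components. Count decreases: 2 -> 1.
New component count: 1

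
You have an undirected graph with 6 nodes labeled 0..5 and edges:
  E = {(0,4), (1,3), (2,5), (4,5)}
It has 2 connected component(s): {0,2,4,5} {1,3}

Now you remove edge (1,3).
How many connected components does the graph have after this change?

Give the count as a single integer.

Initial component count: 2
Remove (1,3): it was a bridge. Count increases: 2 -> 3.
  After removal, components: {0,2,4,5} {1} {3}
New component count: 3

Answer: 3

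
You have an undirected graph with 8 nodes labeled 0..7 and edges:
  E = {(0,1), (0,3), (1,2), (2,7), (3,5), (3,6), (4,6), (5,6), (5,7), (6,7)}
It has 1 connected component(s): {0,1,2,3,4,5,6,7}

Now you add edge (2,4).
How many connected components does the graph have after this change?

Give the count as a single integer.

Initial component count: 1
Add (2,4): endpoints already in same component. Count unchanged: 1.
New component count: 1

Answer: 1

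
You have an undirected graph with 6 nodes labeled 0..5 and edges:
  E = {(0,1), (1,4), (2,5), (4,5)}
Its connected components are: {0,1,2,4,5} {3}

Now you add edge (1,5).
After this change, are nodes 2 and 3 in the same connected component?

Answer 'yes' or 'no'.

Answer: no

Derivation:
Initial components: {0,1,2,4,5} {3}
Adding edge (1,5): both already in same component {0,1,2,4,5}. No change.
New components: {0,1,2,4,5} {3}
Are 2 and 3 in the same component? no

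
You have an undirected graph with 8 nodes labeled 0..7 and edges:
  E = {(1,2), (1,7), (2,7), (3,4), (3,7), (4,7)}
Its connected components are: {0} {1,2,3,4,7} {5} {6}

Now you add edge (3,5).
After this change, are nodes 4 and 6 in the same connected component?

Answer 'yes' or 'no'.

Initial components: {0} {1,2,3,4,7} {5} {6}
Adding edge (3,5): merges {1,2,3,4,7} and {5}.
New components: {0} {1,2,3,4,5,7} {6}
Are 4 and 6 in the same component? no

Answer: no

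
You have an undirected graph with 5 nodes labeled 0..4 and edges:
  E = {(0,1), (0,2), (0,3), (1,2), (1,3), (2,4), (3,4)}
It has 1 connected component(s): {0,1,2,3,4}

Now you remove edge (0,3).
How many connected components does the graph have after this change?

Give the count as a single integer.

Answer: 1

Derivation:
Initial component count: 1
Remove (0,3): not a bridge. Count unchanged: 1.
  After removal, components: {0,1,2,3,4}
New component count: 1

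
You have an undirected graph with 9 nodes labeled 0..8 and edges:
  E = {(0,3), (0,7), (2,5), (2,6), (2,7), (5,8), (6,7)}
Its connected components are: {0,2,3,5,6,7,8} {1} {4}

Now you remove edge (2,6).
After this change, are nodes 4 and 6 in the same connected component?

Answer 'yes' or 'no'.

Answer: no

Derivation:
Initial components: {0,2,3,5,6,7,8} {1} {4}
Removing edge (2,6): not a bridge — component count unchanged at 3.
New components: {0,2,3,5,6,7,8} {1} {4}
Are 4 and 6 in the same component? no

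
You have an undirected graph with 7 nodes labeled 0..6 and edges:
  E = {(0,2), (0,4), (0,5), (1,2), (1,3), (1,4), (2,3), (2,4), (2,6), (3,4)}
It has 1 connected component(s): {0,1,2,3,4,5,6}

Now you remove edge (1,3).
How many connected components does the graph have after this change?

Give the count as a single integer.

Answer: 1

Derivation:
Initial component count: 1
Remove (1,3): not a bridge. Count unchanged: 1.
  After removal, components: {0,1,2,3,4,5,6}
New component count: 1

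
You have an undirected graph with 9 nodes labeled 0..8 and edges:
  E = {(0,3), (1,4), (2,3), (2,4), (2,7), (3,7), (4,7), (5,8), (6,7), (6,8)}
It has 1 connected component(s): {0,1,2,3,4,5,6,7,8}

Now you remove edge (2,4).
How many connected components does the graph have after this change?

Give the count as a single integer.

Initial component count: 1
Remove (2,4): not a bridge. Count unchanged: 1.
  After removal, components: {0,1,2,3,4,5,6,7,8}
New component count: 1

Answer: 1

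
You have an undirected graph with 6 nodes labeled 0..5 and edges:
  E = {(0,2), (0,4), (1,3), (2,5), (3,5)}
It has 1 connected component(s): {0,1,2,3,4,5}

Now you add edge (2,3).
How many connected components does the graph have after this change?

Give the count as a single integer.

Answer: 1

Derivation:
Initial component count: 1
Add (2,3): endpoints already in same component. Count unchanged: 1.
New component count: 1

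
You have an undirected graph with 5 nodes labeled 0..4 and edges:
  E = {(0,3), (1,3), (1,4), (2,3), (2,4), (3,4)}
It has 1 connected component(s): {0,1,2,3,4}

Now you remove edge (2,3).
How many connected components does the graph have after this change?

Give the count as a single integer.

Initial component count: 1
Remove (2,3): not a bridge. Count unchanged: 1.
  After removal, components: {0,1,2,3,4}
New component count: 1

Answer: 1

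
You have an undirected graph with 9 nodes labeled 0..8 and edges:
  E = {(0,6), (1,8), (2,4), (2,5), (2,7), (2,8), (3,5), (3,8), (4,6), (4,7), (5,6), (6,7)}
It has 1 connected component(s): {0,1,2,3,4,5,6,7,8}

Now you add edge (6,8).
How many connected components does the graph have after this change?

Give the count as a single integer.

Answer: 1

Derivation:
Initial component count: 1
Add (6,8): endpoints already in same component. Count unchanged: 1.
New component count: 1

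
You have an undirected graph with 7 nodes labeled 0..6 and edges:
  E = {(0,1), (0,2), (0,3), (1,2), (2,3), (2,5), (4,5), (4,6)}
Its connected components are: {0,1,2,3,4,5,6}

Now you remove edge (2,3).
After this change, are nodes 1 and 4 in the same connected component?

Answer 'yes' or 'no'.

Answer: yes

Derivation:
Initial components: {0,1,2,3,4,5,6}
Removing edge (2,3): not a bridge — component count unchanged at 1.
New components: {0,1,2,3,4,5,6}
Are 1 and 4 in the same component? yes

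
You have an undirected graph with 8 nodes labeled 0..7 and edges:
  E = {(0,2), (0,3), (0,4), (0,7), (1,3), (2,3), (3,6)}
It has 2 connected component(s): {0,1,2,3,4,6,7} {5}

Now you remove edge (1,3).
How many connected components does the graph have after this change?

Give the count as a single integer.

Initial component count: 2
Remove (1,3): it was a bridge. Count increases: 2 -> 3.
  After removal, components: {0,2,3,4,6,7} {1} {5}
New component count: 3

Answer: 3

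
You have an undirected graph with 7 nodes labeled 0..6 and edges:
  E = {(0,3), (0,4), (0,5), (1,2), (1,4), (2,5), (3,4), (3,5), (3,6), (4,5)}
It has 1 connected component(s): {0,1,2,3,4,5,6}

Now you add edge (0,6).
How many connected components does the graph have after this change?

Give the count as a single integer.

Answer: 1

Derivation:
Initial component count: 1
Add (0,6): endpoints already in same component. Count unchanged: 1.
New component count: 1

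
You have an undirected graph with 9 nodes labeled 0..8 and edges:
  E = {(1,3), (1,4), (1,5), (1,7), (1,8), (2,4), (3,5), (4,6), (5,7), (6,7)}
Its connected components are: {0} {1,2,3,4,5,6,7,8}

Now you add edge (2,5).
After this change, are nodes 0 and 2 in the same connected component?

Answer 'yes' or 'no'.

Answer: no

Derivation:
Initial components: {0} {1,2,3,4,5,6,7,8}
Adding edge (2,5): both already in same component {1,2,3,4,5,6,7,8}. No change.
New components: {0} {1,2,3,4,5,6,7,8}
Are 0 and 2 in the same component? no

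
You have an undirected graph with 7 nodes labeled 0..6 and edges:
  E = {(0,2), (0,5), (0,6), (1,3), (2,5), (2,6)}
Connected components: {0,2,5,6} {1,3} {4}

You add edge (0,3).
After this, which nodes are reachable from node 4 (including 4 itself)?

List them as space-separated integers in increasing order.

Answer: 4

Derivation:
Before: nodes reachable from 4: {4}
Adding (0,3): merges two components, but neither contains 4. Reachability from 4 unchanged.
After: nodes reachable from 4: {4}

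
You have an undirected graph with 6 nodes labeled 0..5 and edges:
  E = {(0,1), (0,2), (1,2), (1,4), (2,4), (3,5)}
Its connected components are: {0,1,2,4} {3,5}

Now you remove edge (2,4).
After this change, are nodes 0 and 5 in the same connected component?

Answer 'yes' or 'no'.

Answer: no

Derivation:
Initial components: {0,1,2,4} {3,5}
Removing edge (2,4): not a bridge — component count unchanged at 2.
New components: {0,1,2,4} {3,5}
Are 0 and 5 in the same component? no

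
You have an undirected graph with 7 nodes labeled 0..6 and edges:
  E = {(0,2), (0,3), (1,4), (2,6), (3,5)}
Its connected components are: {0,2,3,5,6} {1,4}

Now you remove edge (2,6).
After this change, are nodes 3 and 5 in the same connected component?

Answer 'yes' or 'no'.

Answer: yes

Derivation:
Initial components: {0,2,3,5,6} {1,4}
Removing edge (2,6): it was a bridge — component count 2 -> 3.
New components: {0,2,3,5} {1,4} {6}
Are 3 and 5 in the same component? yes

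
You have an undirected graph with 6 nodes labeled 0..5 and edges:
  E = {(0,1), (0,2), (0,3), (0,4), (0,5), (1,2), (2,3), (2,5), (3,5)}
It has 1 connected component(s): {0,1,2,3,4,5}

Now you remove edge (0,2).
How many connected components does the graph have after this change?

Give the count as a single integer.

Initial component count: 1
Remove (0,2): not a bridge. Count unchanged: 1.
  After removal, components: {0,1,2,3,4,5}
New component count: 1

Answer: 1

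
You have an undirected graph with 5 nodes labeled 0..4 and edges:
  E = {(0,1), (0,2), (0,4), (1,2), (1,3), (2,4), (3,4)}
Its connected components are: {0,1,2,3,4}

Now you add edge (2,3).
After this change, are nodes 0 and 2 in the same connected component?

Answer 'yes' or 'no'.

Initial components: {0,1,2,3,4}
Adding edge (2,3): both already in same component {0,1,2,3,4}. No change.
New components: {0,1,2,3,4}
Are 0 and 2 in the same component? yes

Answer: yes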